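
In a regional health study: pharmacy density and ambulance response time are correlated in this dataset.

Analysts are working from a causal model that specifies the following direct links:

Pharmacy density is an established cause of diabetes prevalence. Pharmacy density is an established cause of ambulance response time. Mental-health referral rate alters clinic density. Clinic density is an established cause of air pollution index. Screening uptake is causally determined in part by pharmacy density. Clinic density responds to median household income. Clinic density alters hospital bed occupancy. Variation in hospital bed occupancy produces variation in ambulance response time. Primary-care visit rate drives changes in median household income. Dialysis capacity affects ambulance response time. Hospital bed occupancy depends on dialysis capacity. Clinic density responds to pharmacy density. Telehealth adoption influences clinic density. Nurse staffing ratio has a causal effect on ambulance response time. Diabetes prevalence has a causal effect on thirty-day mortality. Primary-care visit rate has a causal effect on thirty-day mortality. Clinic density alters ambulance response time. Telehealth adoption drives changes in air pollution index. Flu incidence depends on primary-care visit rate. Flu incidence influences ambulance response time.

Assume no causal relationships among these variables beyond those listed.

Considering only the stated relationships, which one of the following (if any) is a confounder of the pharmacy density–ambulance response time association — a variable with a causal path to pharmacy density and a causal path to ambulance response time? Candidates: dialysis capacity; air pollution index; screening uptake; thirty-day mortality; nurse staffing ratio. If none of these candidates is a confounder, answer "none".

none

None of the listed candidates has causal paths to both pharmacy density and ambulance response time in the stated relationships, so none is a common cause.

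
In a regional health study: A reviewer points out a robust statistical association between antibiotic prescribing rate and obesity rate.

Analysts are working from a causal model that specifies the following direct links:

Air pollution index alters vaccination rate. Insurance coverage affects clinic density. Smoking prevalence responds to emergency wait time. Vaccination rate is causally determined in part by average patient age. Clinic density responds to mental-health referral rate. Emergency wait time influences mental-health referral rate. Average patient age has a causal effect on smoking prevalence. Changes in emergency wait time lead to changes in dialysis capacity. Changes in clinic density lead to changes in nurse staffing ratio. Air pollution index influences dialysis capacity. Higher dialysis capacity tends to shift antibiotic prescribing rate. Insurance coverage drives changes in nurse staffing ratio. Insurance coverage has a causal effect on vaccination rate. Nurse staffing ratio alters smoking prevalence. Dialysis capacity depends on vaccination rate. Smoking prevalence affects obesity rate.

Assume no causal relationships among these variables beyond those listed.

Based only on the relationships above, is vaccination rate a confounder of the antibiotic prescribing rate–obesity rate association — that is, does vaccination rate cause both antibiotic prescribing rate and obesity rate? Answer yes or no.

no

Vaccination rate has no stated causal path to obesity rate. A confounder must cause both variables, so vaccination rate does not qualify.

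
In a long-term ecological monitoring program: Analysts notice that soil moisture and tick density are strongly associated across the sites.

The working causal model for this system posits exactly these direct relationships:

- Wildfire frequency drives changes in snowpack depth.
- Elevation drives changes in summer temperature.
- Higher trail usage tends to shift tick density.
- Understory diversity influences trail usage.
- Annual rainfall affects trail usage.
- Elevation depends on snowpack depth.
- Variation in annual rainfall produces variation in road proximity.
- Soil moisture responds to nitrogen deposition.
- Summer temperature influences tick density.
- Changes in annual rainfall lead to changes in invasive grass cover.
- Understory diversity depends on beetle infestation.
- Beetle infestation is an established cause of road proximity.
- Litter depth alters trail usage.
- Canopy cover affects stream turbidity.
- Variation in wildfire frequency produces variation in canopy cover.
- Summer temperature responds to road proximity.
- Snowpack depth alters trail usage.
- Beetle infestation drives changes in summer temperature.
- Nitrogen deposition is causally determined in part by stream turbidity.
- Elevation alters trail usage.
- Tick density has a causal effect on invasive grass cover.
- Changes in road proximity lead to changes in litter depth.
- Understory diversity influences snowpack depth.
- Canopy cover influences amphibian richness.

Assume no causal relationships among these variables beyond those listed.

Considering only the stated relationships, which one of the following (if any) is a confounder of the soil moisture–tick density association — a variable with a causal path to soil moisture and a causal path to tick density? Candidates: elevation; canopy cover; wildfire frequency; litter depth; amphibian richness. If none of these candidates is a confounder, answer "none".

wildfire frequency

Wildfire frequency causes soil moisture (wildfire frequency → canopy cover → stream turbidity → nitrogen deposition → soil moisture) and also causes tick density (wildfire frequency → snowpack depth → trail usage → tick density); it is a common cause of both.
Each of the other candidates lacks a causal path to at least one of soil moisture and tick density, so they do not confound the relationship.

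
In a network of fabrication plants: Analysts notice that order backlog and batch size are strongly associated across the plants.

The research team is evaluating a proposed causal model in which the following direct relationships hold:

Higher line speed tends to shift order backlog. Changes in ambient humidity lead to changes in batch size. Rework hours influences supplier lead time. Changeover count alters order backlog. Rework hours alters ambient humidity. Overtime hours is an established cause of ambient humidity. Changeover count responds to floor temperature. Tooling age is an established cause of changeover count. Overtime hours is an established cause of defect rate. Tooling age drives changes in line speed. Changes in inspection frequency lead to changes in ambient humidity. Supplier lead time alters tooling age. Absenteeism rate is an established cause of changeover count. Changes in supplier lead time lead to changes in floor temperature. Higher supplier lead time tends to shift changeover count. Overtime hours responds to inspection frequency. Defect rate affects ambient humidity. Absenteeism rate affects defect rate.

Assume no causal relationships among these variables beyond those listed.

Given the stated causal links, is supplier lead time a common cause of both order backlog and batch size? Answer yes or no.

no

Supplier lead time has no stated causal path to batch size. A confounder must cause both variables, so supplier lead time does not qualify.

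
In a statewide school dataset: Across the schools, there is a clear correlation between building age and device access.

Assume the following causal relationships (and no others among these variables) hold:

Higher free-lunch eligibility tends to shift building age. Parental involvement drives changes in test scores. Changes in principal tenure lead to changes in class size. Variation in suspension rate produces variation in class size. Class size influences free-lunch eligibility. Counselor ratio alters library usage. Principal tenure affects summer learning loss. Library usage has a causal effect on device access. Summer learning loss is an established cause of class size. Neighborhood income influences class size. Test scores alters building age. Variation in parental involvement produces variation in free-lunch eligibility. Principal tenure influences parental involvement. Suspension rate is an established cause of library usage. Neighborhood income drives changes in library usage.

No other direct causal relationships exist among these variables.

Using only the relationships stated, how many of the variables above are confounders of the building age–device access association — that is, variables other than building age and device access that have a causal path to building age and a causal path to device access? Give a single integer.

2

The common causes are: neighborhood income (to building age via neighborhood income → class size → free-lunch eligibility → building age; to device access via neighborhood income → library usage → device access); suspension rate (to building age via suspension rate → class size → free-lunch eligibility → building age; to device access via suspension rate → library usage → device access).
Every other variable lacks a causal path to at least one of building age and device access.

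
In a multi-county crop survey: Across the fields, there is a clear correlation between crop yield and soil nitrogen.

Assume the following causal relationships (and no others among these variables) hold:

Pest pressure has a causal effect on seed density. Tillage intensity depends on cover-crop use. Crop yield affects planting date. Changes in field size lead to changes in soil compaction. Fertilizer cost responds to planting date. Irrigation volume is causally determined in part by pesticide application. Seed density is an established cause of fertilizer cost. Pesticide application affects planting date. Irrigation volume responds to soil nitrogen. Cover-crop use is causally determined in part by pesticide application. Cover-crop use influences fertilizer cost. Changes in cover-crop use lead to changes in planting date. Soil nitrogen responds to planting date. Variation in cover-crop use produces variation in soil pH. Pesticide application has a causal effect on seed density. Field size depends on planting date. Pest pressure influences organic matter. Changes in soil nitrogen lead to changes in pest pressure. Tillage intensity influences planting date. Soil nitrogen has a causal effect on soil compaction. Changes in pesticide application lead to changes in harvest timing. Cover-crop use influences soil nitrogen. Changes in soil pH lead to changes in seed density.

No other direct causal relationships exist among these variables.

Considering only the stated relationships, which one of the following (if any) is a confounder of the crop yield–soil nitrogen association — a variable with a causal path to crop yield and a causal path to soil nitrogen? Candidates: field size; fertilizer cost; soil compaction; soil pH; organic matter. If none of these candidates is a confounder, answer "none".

None of the listed candidates has causal paths to both crop yield and soil nitrogen in the stated relationships, so none is a common cause.

none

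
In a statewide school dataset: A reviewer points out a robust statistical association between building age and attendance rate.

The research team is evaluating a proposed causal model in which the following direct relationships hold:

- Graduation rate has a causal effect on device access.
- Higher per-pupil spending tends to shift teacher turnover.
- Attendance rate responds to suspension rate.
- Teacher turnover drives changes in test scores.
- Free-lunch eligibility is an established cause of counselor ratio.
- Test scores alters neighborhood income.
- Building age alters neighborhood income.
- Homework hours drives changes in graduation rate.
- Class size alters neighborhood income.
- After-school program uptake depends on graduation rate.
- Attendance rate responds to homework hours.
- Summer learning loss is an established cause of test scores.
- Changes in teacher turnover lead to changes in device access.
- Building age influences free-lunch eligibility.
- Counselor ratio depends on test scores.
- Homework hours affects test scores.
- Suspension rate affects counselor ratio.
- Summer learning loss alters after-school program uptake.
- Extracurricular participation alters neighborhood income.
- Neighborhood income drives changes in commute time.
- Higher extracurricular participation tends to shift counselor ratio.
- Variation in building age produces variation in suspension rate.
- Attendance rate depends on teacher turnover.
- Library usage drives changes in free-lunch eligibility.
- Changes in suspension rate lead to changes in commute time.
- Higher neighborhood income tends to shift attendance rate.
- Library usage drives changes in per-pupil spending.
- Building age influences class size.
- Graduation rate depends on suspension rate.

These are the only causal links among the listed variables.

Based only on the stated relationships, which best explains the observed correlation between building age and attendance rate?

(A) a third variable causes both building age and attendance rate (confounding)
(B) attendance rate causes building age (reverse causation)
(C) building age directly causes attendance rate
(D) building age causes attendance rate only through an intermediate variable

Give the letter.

D

Building age reaches attendance rate through building age → suspension rate → attendance rate — an indirect causal chain with no direct building age → attendance rate link. No variable causes both building age and attendance rate, so confounding is ruled out; the effect is mediated.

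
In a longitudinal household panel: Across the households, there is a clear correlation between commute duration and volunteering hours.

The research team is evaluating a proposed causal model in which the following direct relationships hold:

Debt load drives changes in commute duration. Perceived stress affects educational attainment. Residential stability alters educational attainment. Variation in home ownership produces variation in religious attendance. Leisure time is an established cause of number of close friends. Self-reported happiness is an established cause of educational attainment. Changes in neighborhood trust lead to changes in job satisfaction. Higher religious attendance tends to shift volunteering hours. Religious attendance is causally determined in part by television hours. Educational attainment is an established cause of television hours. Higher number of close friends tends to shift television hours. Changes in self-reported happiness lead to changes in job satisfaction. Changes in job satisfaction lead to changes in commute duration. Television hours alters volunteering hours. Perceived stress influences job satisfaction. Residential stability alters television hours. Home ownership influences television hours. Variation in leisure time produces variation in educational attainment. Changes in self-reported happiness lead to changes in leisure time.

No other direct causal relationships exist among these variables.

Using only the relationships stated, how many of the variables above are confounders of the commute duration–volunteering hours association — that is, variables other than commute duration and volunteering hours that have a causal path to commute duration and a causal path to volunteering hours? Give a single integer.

2

The common causes are: perceived stress (to commute duration via perceived stress → job satisfaction → commute duration; to volunteering hours via perceived stress → educational attainment → television hours → volunteering hours); self-reported happiness (to commute duration via self-reported happiness → job satisfaction → commute duration; to volunteering hours via self-reported happiness → educational attainment → television hours → volunteering hours).
Every other variable lacks a causal path to at least one of commute duration and volunteering hours.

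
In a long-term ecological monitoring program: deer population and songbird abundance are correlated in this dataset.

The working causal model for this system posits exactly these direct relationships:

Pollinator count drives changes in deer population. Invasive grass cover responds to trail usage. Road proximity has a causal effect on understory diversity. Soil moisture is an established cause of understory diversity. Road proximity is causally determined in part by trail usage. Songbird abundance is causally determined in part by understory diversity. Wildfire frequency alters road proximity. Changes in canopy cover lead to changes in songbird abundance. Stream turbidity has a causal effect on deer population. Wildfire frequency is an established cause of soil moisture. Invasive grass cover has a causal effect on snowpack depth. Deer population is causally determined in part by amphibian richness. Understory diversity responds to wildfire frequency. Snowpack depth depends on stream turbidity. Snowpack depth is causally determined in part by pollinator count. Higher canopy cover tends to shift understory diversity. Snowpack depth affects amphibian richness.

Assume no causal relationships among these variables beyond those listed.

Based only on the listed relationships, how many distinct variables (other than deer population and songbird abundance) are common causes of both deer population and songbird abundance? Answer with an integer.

The common causes are: trail usage (to deer population via trail usage → invasive grass cover → snowpack depth → amphibian richness → deer population; to songbird abundance via trail usage → road proximity → understory diversity → songbird abundance).
Every other variable lacks a causal path to at least one of deer population and songbird abundance.

1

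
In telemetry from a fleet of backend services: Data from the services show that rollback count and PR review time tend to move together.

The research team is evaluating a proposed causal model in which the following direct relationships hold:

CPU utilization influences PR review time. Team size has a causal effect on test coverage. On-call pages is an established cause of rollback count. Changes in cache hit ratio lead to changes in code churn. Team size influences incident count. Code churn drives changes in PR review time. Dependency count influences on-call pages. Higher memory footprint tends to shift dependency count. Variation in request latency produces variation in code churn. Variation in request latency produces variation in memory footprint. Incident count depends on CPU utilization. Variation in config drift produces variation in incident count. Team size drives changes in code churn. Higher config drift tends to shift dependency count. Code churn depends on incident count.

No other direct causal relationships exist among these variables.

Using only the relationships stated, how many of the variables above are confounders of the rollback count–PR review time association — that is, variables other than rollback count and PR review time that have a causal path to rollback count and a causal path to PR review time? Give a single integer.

The common causes are: config drift (to rollback count via config drift → dependency count → on-call pages → rollback count; to PR review time via config drift → incident count → code churn → PR review time); request latency (to rollback count via request latency → memory footprint → dependency count → on-call pages → rollback count; to PR review time via request latency → code churn → PR review time).
Every other variable lacks a causal path to at least one of rollback count and PR review time.

2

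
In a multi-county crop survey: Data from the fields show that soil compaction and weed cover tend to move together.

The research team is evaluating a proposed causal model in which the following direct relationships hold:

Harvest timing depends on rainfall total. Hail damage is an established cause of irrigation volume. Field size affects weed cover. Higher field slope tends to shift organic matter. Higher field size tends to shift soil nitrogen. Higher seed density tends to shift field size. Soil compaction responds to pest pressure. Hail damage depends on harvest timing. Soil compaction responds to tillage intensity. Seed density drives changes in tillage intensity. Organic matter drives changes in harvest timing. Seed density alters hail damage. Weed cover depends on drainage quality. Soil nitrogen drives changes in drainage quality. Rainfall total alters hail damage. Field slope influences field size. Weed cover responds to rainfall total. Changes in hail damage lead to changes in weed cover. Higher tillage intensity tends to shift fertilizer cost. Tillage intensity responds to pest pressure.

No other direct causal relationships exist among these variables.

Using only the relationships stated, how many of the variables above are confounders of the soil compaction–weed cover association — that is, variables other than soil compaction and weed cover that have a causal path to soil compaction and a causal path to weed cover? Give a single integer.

1

The common causes are: seed density (to soil compaction via seed density → tillage intensity → soil compaction; to weed cover via seed density → field size → weed cover).
Every other variable lacks a causal path to at least one of soil compaction and weed cover.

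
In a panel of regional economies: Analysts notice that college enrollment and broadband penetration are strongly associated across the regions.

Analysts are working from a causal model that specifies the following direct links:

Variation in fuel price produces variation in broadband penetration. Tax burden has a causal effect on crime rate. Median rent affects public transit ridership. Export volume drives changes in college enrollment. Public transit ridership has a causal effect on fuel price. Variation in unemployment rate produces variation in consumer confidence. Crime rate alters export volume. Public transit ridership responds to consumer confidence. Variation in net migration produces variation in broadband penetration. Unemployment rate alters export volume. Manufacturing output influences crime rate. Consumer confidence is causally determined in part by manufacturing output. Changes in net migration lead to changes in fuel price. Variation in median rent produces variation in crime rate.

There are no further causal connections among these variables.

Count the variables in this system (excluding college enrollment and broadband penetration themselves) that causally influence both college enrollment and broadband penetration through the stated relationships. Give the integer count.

The common causes are: manufacturing output (to college enrollment via manufacturing output → crime rate → export volume → college enrollment; to broadband penetration via manufacturing output → consumer confidence → public transit ridership → fuel price → broadband penetration); median rent (to college enrollment via median rent → crime rate → export volume → college enrollment; to broadband penetration via median rent → public transit ridership → fuel price → broadband penetration); unemployment rate (to college enrollment via unemployment rate → export volume → college enrollment; to broadband penetration via unemployment rate → consumer confidence → public transit ridership → fuel price → broadband penetration).
Every other variable lacks a causal path to at least one of college enrollment and broadband penetration.

3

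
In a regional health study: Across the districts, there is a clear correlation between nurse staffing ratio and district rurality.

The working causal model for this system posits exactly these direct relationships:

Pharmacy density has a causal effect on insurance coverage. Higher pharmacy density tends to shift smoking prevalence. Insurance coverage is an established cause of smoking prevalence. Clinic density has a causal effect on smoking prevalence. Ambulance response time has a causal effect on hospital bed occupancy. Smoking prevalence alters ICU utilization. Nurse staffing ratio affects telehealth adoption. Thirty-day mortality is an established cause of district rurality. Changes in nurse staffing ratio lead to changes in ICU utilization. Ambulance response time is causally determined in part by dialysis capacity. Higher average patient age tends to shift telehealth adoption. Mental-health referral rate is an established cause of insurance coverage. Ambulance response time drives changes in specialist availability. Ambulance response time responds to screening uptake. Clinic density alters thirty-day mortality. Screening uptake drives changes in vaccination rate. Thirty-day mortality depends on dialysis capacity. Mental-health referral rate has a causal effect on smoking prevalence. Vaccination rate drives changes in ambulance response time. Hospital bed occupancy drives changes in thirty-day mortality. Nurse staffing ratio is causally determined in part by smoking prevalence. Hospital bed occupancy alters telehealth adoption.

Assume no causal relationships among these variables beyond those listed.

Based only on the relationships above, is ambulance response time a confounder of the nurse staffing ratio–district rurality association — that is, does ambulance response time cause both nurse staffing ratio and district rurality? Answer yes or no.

no

Ambulance response time has no stated causal path to nurse staffing ratio. A confounder must cause both variables, so ambulance response time does not qualify.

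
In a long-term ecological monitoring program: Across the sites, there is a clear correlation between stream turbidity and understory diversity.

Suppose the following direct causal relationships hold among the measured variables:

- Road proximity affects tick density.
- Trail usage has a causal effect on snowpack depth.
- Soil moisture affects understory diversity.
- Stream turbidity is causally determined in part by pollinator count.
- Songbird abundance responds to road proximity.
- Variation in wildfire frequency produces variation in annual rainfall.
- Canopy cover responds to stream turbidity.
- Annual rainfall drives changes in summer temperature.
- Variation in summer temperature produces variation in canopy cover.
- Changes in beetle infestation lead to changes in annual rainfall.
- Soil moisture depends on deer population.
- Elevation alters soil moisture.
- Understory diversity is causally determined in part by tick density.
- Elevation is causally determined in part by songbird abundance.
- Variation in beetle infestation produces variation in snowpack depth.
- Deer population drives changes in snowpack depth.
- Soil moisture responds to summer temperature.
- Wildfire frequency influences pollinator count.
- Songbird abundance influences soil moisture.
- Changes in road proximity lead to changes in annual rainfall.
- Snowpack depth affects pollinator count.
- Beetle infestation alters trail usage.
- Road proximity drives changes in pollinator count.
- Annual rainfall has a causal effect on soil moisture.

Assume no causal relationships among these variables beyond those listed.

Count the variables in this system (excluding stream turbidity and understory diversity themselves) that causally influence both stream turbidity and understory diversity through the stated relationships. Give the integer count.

The common causes are: beetle infestation (to stream turbidity via beetle infestation → snowpack depth → pollinator count → stream turbidity; to understory diversity via beetle infestation → annual rainfall → soil moisture → understory diversity); deer population (to stream turbidity via deer population → snowpack depth → pollinator count → stream turbidity; to understory diversity via deer population → soil moisture → understory diversity); road proximity (to stream turbidity via road proximity → pollinator count → stream turbidity; to understory diversity via road proximity → tick density → understory diversity); wildfire frequency (to stream turbidity via wildfire frequency → pollinator count → stream turbidity; to understory diversity via wildfire frequency → annual rainfall → soil moisture → understory diversity).
Every other variable lacks a causal path to at least one of stream turbidity and understory diversity.

4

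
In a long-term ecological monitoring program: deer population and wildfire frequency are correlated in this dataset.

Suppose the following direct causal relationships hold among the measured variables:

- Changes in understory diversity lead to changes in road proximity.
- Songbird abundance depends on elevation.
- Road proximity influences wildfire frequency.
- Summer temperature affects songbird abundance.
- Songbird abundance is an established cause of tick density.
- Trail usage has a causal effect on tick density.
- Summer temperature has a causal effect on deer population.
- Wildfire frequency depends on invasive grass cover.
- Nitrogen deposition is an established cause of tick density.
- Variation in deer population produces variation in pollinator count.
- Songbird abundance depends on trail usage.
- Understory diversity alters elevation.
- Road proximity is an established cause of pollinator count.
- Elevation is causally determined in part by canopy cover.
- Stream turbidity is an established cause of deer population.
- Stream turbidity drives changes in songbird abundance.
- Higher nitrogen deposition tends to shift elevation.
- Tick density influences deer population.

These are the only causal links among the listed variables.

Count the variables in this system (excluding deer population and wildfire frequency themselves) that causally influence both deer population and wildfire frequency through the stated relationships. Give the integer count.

The common causes are: understory diversity (to deer population via understory diversity → elevation → songbird abundance → tick density → deer population; to wildfire frequency via understory diversity → road proximity → wildfire frequency).
Every other variable lacks a causal path to at least one of deer population and wildfire frequency.

1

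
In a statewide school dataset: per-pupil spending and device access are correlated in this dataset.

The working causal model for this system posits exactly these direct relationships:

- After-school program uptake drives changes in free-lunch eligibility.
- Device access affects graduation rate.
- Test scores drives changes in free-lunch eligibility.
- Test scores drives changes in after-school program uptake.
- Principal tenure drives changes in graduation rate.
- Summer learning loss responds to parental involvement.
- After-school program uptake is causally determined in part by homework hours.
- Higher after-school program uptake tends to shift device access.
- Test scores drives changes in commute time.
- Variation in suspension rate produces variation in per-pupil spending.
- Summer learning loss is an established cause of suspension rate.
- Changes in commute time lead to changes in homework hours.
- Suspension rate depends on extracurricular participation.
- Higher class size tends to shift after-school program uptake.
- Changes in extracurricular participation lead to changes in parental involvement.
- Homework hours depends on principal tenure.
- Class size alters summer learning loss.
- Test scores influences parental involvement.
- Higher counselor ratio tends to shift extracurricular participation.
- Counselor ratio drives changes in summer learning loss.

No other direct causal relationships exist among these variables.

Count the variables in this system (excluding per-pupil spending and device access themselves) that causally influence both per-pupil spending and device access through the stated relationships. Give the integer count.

2

The common causes are: class size (to per-pupil spending via class size → summer learning loss → suspension rate → per-pupil spending; to device access via class size → after-school program uptake → device access); test scores (to per-pupil spending via test scores → parental involvement → summer learning loss → suspension rate → per-pupil spending; to device access via test scores → after-school program uptake → device access).
Every other variable lacks a causal path to at least one of per-pupil spending and device access.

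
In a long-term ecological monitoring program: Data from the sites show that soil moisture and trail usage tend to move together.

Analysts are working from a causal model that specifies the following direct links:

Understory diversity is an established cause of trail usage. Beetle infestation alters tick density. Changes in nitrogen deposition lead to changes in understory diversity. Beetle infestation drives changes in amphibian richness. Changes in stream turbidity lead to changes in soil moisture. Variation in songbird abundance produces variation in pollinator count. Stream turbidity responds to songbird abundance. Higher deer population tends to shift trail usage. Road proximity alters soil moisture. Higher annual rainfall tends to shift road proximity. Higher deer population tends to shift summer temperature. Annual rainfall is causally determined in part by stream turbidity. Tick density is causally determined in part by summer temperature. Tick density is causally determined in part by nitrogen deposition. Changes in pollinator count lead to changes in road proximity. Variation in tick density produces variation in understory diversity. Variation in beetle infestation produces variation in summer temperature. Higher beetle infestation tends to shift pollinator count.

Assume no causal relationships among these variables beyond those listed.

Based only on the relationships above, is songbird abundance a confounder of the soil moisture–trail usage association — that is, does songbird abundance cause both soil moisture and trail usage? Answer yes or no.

no

Songbird abundance has no stated causal path to trail usage. A confounder must cause both variables, so songbird abundance does not qualify.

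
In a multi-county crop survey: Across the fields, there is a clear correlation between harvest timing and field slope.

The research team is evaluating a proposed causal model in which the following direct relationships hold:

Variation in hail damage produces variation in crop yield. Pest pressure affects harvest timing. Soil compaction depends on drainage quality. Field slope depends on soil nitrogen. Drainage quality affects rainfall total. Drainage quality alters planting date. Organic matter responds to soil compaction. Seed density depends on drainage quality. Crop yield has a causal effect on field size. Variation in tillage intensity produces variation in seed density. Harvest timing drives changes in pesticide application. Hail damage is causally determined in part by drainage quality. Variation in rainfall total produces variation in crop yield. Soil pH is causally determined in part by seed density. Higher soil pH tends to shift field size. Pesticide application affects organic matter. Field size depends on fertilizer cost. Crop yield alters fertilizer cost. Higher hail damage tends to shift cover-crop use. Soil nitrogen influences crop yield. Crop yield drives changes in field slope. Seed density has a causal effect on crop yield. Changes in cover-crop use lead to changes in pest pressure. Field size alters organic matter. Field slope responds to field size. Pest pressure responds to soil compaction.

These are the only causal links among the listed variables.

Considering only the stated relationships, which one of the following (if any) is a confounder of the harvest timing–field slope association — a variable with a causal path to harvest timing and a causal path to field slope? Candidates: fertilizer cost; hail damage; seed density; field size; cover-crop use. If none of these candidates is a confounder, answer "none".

hail damage

Hail damage causes harvest timing (hail damage → cover-crop use → pest pressure → harvest timing) and also causes field slope (hail damage → crop yield → field slope); it is a common cause of both.
Each of the other candidates lacks a causal path to at least one of harvest timing and field slope, so they do not confound the relationship.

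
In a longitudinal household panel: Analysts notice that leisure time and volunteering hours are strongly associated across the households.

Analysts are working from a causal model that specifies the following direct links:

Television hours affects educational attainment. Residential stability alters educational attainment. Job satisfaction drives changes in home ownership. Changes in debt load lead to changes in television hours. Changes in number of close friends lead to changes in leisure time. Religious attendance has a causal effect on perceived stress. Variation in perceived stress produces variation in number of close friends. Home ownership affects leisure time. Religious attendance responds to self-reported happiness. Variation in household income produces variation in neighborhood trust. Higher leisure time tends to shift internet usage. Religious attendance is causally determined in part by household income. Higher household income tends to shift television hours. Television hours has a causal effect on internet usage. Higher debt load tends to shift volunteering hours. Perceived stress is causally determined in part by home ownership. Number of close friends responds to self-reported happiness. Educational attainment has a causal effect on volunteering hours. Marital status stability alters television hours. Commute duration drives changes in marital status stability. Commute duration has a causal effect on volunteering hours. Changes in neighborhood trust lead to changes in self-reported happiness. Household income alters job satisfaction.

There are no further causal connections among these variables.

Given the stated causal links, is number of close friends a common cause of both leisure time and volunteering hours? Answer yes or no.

no

Number of close friends has no stated causal path to volunteering hours. A confounder must cause both variables, so number of close friends does not qualify.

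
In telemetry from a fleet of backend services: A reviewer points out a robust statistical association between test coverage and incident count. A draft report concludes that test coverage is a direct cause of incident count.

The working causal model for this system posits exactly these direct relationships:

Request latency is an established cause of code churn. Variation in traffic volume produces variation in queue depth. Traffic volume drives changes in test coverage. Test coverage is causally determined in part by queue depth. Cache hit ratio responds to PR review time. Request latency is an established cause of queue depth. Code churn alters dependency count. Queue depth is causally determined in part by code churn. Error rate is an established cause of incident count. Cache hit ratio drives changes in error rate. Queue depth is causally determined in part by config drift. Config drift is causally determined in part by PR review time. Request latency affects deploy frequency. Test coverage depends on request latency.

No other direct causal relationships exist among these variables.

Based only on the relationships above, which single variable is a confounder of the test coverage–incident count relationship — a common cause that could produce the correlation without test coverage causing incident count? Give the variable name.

PR review time has a causal path to test coverage (PR review time → config drift → queue depth → test coverage) and a separate causal path to incident count (PR review time → cache hit ratio → error rate → incident count), so it is a common cause of both.
No stated relationship gives test coverage a causal route to incident count, so the correlation is explained by the shared upstream cause rather than a direct effect.

PR review time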